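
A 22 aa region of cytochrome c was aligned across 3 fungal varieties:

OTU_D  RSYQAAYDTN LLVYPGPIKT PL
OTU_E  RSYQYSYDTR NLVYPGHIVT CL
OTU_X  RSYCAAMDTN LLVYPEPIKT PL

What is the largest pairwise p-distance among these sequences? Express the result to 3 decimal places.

0.455

Pairwise Hamming distances:
  OTU_D vs OTU_E: 7
  OTU_D vs OTU_X: 3
  OTU_E vs OTU_X: 10
The largest is 10 mismatches, between OTU_E and OTU_X; p = 10/22 = 0.455.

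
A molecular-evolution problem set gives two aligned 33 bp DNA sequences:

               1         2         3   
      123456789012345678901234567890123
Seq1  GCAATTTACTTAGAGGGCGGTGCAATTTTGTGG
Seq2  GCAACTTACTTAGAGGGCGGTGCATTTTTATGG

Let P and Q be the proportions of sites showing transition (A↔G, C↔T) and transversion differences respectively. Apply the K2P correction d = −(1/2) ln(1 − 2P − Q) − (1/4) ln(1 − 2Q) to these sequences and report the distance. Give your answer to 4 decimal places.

Differing sites — 5:T/C (Ti); 25:A/T (Tv); 30:G/A (Ti).
Of the 3 differences, 2 transitions and 1 transversion over 33 sites: P = 2/33 = 0.060606, Q = 1/33 = 0.030303.
d = −0.5·ln(0.848485) − 0.25·ln(0.939394) = −0.5·(-0.164303) − 0.25·(-0.062520) = 0.0978.

0.0978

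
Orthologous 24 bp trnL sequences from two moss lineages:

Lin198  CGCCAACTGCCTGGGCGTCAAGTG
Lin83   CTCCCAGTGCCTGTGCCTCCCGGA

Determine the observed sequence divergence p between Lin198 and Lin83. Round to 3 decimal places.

0.375

The sequences differ at positions 2 (G/T), 5 (A/C), 7 (C/G), 14 (G/T), 17 (G/C), 20 (A/C), 21 (A/C), 23 (T/G), 24 (G/A).
There are 9 differences over 24 sites, so p = 9/24 = 0.375.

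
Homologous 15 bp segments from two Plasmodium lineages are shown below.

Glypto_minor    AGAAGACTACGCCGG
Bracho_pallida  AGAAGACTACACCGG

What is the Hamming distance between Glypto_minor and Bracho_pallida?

1

The sequences differ at position 11 (G/A).
That gives 1 mismatch out of 15 aligned sites, so the Hamming distance is 1.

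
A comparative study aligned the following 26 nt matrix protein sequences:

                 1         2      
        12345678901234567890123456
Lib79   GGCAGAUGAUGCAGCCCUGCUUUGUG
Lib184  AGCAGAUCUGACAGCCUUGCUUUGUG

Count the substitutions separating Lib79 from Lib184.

The sequences differ at positions 1 (G/A), 8 (G/C), 9 (A/U), 10 (U/G), 11 (G/A), 17 (C/U).
That gives 6 mismatches out of 26 aligned sites, so the Hamming distance is 6.

6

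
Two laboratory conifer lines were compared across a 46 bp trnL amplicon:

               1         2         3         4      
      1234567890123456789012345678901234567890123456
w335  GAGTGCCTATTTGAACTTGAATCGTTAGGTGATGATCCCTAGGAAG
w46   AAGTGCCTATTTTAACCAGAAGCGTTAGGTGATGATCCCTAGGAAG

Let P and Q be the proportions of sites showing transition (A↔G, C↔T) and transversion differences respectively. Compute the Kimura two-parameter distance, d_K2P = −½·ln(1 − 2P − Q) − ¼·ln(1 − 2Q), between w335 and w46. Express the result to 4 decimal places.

Differing sites — 1:G/A (Ti); 13:G/T (Tv); 17:T/C (Ti); 18:T/A (Tv); 22:T/G (Tv).
Of the 5 differences, 2 transitions and 3 transversions over 46 sites: P = 2/46 = 0.043478, Q = 3/46 = 0.065217.
d = −0.5·ln(0.847827) − 0.25·ln(0.869566) = −0.5·(-0.165079) − 0.25·(-0.139761) = 0.1175.

0.1175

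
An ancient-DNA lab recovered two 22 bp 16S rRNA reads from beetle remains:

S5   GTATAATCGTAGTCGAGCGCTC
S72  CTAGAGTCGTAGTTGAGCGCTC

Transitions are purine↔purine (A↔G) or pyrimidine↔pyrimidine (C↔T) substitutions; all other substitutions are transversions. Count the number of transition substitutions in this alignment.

Mismatches occur at site 1 (G↔C, transversion), site 4 (T↔G, transversion), site 6 (A↔G, transition), site 14 (C↔T, transition).
Of the 4 differences, 2 transitions and 2 transversions, so the answer is 2.

2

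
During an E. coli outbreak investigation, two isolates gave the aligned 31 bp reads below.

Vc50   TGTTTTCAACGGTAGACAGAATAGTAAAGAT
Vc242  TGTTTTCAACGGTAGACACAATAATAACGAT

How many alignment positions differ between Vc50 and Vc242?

3

The sequences differ at positions 19 (G/C), 24 (G/A), 28 (A/C).
That gives 3 mismatches out of 31 aligned sites, so the Hamming distance is 3.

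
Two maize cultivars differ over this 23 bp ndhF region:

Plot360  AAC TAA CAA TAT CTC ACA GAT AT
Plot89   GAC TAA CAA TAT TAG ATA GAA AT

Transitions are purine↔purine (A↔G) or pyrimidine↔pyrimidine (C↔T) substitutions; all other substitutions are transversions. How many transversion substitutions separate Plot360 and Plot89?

3

The sequences differ at positions 1 (A/G, transition), 13 (C/T, transition), 14 (T/A, transversion), 15 (C/G, transversion), 17 (C/T, transition), 21 (T/A, transversion).
Of the 6 differences, 3 transitions and 3 transversions, so the answer is 3.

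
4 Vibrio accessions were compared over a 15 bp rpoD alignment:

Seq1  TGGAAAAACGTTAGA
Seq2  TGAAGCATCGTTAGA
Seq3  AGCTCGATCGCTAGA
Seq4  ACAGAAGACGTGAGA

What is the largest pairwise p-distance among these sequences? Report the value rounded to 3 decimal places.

Pairwise Hamming distances:
  Seq1 vs Seq2: 4
  Seq1 vs Seq3: 7
  Seq1 vs Seq4: 6
  Seq2 vs Seq3: 6
  Seq2 vs Seq4: 8
  Seq3 vs Seq4: 9
The largest is 9 mismatches, between Seq3 and Seq4; p = 9/15 = 0.600.

0.600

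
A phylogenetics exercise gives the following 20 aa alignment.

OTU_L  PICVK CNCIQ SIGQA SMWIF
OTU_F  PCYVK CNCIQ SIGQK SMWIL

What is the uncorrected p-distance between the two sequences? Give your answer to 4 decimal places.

Differing sites — 2:I/C; 3:C/Y; 15:A/K; 20:F/L.
There are 4 differences over 20 sites, so p = 4/20 = 0.2000.

0.2000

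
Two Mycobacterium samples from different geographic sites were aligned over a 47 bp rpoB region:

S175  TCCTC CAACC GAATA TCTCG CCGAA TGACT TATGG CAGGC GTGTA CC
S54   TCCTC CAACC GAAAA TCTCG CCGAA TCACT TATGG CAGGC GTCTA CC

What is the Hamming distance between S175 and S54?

3

Differing sites — 14:T/A; 27:G/C; 43:G/C.
That gives 3 mismatches out of 47 aligned sites, so the Hamming distance is 3.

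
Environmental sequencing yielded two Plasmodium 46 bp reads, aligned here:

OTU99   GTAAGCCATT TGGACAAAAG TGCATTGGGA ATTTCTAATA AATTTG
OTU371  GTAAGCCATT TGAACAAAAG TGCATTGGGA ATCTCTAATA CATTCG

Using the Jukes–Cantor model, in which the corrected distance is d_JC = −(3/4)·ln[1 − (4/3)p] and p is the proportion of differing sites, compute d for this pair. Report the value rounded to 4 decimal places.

Mismatches occur at site 13 (G/A), site 33 (T/C), site 41 (A/C), site 45 (T/C).
p = 4/46 = 0.086957.
d = −0.75 · ln(1 − (4/3)·0.086957) = −0.75 · ln(0.884057) = −0.75 · (-0.123234) = 0.0924.

0.0924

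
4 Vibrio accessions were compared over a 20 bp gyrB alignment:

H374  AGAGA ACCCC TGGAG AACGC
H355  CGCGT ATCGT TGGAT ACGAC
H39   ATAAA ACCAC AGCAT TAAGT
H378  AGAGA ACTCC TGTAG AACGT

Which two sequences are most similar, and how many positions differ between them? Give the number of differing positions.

3

Pairwise Hamming distances:
  H374 vs H355: 10
  H374 vs H39: 9
  H374 vs H378: 3
  H355 vs H39: 15
  H355 vs H378: 13
  H39 vs H378: 9
The smallest is 3, between H374 and H378.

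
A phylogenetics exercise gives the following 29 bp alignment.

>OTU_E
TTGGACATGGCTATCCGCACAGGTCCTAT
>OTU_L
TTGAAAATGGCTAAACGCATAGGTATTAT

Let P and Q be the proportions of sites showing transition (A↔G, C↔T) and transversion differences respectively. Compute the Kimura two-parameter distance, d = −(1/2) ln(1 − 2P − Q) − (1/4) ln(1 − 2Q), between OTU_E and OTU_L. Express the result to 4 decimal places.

0.2921

Differing sites — 4:G/A (Ti); 6:C/A (Tv); 14:T/A (Tv); 15:C/A (Tv); 20:C/T (Ti); 25:C/A (Tv); 26:C/T (Ti).
Of the 7 differences, 3 transitions and 4 transversions over 29 sites: P = 3/29 = 0.103448, Q = 4/29 = 0.137931.
d = −0.5·ln(0.655173) − 0.25·ln(0.724138) = −0.5·(-0.422856) − 0.25·(-0.322773) = 0.2921.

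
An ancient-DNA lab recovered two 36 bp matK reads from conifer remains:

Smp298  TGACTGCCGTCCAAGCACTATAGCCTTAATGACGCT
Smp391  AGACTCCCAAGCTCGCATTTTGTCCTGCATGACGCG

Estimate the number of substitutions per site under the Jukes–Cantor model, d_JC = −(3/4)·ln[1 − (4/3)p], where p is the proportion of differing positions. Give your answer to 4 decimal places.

0.5482

The sequences differ at positions 1 (T/A), 6 (G/C), 9 (G/A), 10 (T/A), 11 (C/G), 13 (A/T), 14 (A/C), 18 (C/T), 20 (A/T), 22 (A/G), 23 (G/T), 27 (T/G), 28 (A/C), 36 (T/G).
p = 14/36 = 0.388889.
d = −0.75 · ln(1 − (4/3)·0.388889) = −0.75 · ln(0.481481) = −0.75 · (-0.730889) = 0.5482.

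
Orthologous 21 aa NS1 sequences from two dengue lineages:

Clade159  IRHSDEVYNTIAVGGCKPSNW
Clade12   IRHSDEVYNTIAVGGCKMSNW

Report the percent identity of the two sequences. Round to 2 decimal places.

The sequences differ at position 18 (P/M).
20 of the 21 sites match, so the percent identity is 20/21 × 100 = 95.24%.

95.24%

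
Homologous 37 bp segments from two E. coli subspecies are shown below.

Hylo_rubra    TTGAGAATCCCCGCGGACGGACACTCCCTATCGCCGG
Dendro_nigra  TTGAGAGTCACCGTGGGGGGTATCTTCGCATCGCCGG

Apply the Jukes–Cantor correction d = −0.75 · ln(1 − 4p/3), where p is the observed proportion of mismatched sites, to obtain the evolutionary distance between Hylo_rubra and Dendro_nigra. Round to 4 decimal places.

The sequences differ at positions 7 (A/G), 10 (C/A), 14 (C/T), 17 (A/G), 18 (C/G), 21 (A/T), 22 (C/A), 23 (A/T), 26 (C/T), 28 (C/G), 29 (T/C).
p = 11/37 = 0.297297.
d = −0.75 · ln(1 − (4/3)·0.297297) = −0.75 · ln(0.603604) = −0.75 · (-0.504837) = 0.3786.

0.3786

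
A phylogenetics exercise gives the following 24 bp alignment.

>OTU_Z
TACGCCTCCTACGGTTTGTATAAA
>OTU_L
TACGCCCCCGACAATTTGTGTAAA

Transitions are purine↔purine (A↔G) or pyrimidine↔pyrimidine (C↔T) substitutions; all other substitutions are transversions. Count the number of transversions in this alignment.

The sequences differ at positions 7 (T/C, transition), 10 (T/G, transversion), 13 (G/A, transition), 14 (G/A, transition), 20 (A/G, transition).
Of the 5 differences, 4 transitions and 1 transversion, so the answer is 1.

1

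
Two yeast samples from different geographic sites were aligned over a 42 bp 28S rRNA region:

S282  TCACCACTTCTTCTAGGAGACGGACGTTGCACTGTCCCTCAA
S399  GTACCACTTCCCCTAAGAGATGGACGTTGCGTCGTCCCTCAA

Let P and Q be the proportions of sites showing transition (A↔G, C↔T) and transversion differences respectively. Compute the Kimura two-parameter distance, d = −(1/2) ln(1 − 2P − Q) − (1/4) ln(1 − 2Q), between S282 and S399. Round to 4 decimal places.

Differing sites — 1:T/G (Tv); 2:C/T (Ti); 11:T/C (Ti); 12:T/C (Ti); 16:G/A (Ti); 21:C/T (Ti); 31:A/G (Ti); 32:C/T (Ti); 33:T/C (Ti).
Of the 9 differences, 8 transitions and 1 transversion over 42 sites: P = 8/42 = 0.190476, Q = 1/42 = 0.023810.
d = −0.5·ln(0.595238) − 0.25·ln(0.952380) = −0.5·(-0.518794) − 0.25·(-0.048791) = 0.2716.

0.2716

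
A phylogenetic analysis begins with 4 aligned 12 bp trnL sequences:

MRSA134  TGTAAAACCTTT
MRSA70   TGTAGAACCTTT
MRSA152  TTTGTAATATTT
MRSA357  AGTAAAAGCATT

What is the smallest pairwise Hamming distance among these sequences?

Pairwise Hamming distances:
  MRSA134 vs MRSA70: 1
  MRSA134 vs MRSA152: 5
  MRSA134 vs MRSA357: 3
  MRSA70 vs MRSA152: 5
  MRSA70 vs MRSA357: 4
  MRSA152 vs MRSA357: 7
The smallest is 1, between MRSA134 and MRSA70.

1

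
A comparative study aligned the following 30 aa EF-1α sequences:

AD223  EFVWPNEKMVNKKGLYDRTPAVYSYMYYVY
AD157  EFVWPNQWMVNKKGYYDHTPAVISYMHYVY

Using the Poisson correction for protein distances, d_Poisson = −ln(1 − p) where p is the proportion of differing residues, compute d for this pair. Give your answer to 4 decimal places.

The sequences differ at positions 7 (E/Q), 8 (K/W), 15 (L/Y), 18 (R/H), 23 (Y/I), 27 (Y/H).
p = 6/30 = 0.200000.
d = −ln(1 − 0.200000) = −ln(0.800000) = 0.2231.

0.2231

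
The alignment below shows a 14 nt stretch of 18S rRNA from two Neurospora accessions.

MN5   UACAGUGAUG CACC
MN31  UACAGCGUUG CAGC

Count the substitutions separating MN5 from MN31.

Mismatches occur at site 6 (U→C), site 8 (A→U), site 13 (C→G).
That gives 3 mismatches out of 14 aligned sites, so the Hamming distance is 3.

3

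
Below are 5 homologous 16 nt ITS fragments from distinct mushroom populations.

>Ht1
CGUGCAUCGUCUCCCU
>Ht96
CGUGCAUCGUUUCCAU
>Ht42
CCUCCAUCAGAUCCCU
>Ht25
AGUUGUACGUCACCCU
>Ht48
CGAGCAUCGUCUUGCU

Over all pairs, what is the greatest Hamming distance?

Pairwise Hamming distances:
  Ht1 vs Ht96: 2
  Ht1 vs Ht42: 5
  Ht1 vs Ht25: 6
  Ht1 vs Ht48: 3
  Ht96 vs Ht42: 6
  Ht96 vs Ht25: 8
  Ht96 vs Ht48: 5
  Ht42 vs Ht25: 10
  Ht42 vs Ht48: 8
  Ht25 vs Ht48: 9
The largest is 10, between Ht42 and Ht25.

10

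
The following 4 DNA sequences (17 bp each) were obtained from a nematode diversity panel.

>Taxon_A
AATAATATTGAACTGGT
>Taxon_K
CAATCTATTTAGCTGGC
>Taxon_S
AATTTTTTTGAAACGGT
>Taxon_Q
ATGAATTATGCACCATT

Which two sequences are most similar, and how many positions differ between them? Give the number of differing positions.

5

Pairwise Hamming distances:
  Taxon_A vs Taxon_K: 7
  Taxon_A vs Taxon_S: 5
  Taxon_A vs Taxon_Q: 8
  Taxon_K vs Taxon_S: 9
  Taxon_K vs Taxon_Q: 14
  Taxon_S vs Taxon_Q: 9
The smallest is 5, between Taxon_A and Taxon_S.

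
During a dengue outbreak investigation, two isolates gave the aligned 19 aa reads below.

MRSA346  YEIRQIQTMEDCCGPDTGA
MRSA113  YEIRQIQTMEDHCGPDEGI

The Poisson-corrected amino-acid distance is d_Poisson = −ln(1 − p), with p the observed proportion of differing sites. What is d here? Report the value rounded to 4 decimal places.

Mismatches occur at site 12 (C↔H), site 17 (T↔E), site 19 (A↔I).
p = 3/19 = 0.157895.
d = −ln(1 − 0.157895) = −ln(0.842105) = 0.1719.

0.1719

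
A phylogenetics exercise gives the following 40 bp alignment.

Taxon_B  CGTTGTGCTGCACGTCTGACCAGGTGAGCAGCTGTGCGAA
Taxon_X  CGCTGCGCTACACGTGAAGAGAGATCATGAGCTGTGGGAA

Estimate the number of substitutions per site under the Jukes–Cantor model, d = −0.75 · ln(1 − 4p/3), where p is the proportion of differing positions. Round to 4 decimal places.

The sequences differ at positions 3 (T/C), 6 (T/C), 10 (G/A), 16 (C/G), 17 (T/A), 18 (G/A), 19 (A/G), 20 (C/A), 21 (C/G), 24 (G/A), 26 (G/C), 28 (G/T), 29 (C/G), 37 (C/G).
p = 14/40 = 0.350000.
d = −0.75 · ln(1 − (4/3)·0.350000) = −0.75 · ln(0.533333) = −0.75 · (-0.628609) = 0.4715.

0.4715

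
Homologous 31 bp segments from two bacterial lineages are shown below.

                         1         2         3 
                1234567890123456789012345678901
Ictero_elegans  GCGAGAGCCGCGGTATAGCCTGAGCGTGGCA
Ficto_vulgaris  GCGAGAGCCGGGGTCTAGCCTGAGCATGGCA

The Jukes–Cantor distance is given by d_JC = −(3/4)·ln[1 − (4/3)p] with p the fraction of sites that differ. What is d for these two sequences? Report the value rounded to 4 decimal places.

0.1036

The sequences differ at positions 11 (C/G), 15 (A/C), 26 (G/A).
p = 3/31 = 0.096774.
d = −0.75 · ln(1 − (4/3)·0.096774) = −0.75 · ln(0.870968) = −0.75 · (-0.138150) = 0.1036.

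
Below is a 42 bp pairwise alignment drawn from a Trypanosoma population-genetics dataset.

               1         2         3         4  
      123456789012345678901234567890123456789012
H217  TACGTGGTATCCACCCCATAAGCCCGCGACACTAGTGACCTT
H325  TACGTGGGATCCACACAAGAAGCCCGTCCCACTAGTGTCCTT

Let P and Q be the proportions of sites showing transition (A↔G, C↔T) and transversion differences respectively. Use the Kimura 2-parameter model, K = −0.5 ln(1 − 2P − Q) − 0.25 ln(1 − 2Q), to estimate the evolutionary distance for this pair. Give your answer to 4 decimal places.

The sequences differ at positions 8 (T/G, transversion), 15 (C/A, transversion), 17 (C/A, transversion), 19 (T/G, transversion), 27 (C/T, transition), 28 (G/C, transversion), 29 (A/C, transversion), 38 (A/T, transversion).
Of the 8 differences, 1 transition and 7 transversions over 42 sites: P = 1/42 = 0.023810, Q = 7/42 = 0.166667.
d = −0.5·ln(0.785713) − 0.25·ln(0.666666) = −0.5·(-0.241164) − 0.25·(-0.405466) = 0.2219.

0.2219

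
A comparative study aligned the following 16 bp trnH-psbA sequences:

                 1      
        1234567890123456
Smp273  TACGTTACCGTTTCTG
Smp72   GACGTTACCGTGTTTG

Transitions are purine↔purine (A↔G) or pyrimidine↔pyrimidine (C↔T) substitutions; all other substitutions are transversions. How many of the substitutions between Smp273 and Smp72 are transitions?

Differing sites — 1:T/G (Tv); 12:T/G (Tv); 14:C/T (Ti).
Of the 3 differences, 1 transition and 2 transversions, so the answer is 1.

1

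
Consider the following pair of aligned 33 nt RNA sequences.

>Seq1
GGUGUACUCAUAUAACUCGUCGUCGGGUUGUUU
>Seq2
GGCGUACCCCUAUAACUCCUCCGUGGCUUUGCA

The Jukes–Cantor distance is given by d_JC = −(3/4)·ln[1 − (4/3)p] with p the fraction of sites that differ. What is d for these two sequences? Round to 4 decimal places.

The sequences differ at positions 3 (U/C), 8 (U/C), 10 (A/C), 19 (G/C), 22 (G/C), 23 (U/G), 24 (C/U), 27 (G/C), 30 (G/U), 31 (U/G), 32 (U/C), 33 (U/A).
p = 12/33 = 0.363636.
d = −0.75 · ln(1 − (4/3)·0.363636) = −0.75 · ln(0.515152) = −0.75 · (-0.663293) = 0.4975.

0.4975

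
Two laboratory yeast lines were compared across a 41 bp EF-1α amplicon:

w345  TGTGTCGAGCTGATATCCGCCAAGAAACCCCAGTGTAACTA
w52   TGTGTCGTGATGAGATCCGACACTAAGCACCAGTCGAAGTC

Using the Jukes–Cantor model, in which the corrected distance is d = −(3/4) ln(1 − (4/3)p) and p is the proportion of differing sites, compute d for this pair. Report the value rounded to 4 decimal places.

The sequences differ at positions 8 (A/T), 10 (C/A), 14 (T/G), 20 (C/A), 23 (A/C), 24 (G/T), 27 (A/G), 29 (C/A), 35 (G/C), 36 (T/G), 39 (C/G), 41 (A/C).
p = 12/41 = 0.292683.
d = −0.75 · ln(1 − (4/3)·0.292683) = −0.75 · ln(0.609756) = −0.75 · (-0.494696) = 0.3710.

0.3710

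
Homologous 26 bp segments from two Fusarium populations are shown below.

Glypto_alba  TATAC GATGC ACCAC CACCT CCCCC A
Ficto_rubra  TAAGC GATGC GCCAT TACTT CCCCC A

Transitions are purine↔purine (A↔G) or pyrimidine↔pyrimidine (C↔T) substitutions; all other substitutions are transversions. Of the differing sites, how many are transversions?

1

Mismatches occur at site 3 (T↔A, transversion), site 4 (A↔G, transition), site 11 (A↔G, transition), site 15 (C↔T, transition), site 16 (C↔T, transition), site 19 (C↔T, transition).
Of the 6 differences, 5 transitions and 1 transversion, so the answer is 1.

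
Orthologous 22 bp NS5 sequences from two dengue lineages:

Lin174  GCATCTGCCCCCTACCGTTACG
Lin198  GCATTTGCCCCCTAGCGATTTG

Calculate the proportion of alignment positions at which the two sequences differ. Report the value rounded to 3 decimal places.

0.227

Mismatches occur at site 5 (C→T), site 15 (C→G), site 18 (T→A), site 20 (A→T), site 21 (C→T).
There are 5 differences over 22 sites, so p = 5/22 = 0.227.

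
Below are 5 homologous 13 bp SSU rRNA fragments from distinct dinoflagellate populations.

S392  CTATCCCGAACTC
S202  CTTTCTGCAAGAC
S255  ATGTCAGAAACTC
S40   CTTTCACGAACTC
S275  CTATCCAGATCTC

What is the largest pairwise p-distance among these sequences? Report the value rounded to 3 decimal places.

Pairwise Hamming distances:
  S392 vs S202: 6
  S392 vs S255: 5
  S392 vs S40: 2
  S392 vs S275: 2
  S202 vs S255: 6
  S202 vs S40: 5
  S202 vs S275: 7
  S255 vs S40: 4
  S255 vs S275: 6
  S40 vs S275: 4
The largest is 7 mismatches, between S202 and S275; p = 7/13 = 0.538.

0.538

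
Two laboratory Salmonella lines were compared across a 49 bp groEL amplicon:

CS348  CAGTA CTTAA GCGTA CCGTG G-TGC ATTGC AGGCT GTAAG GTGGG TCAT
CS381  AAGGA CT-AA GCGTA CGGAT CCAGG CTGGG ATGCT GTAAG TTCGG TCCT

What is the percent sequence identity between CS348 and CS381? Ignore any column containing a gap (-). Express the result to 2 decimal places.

68.09%

Excluding the 2 gap columns leaves 47 comparable sites.
Mismatches occur at site 1 (C↔A), site 4 (T↔G), site 17 (C↔G), site 19 (T↔A), site 20 (G↔T), site 21 (G↔C), site 23 (T↔A), site 25 (C↔G), site 26 (A↔C), site 28 (T↔G), site 30 (C↔G), site 32 (G↔T), site 41 (G↔T), site 43 (G↔C), site 48 (A↔C).
32 of the 47 comparable sites match, so the percent identity is 32/47 × 100 = 68.09%.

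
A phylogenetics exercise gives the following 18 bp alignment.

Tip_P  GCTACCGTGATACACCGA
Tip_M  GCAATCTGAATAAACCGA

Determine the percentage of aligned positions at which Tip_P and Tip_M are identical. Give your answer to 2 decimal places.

The sequences differ at positions 3 (T/A), 5 (C/T), 7 (G/T), 8 (T/G), 9 (G/A), 13 (C/A).
12 of the 18 sites match, so the percent identity is 12/18 × 100 = 66.67%.

66.67%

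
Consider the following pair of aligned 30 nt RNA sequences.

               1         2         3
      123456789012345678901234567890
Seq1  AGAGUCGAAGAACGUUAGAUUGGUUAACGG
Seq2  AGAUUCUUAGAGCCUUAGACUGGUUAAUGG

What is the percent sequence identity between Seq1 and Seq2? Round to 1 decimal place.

76.7%

Differing sites — 4:G/U; 7:G/U; 8:A/U; 12:A/G; 14:G/C; 20:U/C; 28:C/U.
23 of the 30 sites match, so the percent identity is 23/30 × 100 = 76.7%.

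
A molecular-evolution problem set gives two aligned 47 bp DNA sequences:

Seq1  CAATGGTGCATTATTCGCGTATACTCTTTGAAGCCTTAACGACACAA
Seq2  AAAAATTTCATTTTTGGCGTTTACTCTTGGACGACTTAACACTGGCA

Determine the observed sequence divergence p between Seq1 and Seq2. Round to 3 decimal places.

The sequences differ at positions 1 (C/A), 4 (T/A), 5 (G/A), 6 (G/T), 8 (G/T), 13 (A/T), 16 (C/G), 21 (A/T), 29 (T/G), 32 (A/C), 34 (C/A), 41 (G/A), 42 (A/C), 43 (C/T), 44 (A/G), 45 (C/G), 46 (A/C).
There are 17 differences over 47 sites, so p = 17/47 = 0.362.

0.362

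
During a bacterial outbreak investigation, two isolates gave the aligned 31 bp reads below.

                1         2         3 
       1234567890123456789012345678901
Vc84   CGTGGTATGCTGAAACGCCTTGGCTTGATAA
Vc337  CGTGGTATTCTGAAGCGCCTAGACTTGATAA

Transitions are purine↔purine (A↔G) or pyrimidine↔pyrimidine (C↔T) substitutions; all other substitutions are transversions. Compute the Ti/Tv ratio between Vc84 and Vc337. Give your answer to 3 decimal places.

The sequences differ at positions 9 (G/T, transversion), 15 (A/G, transition), 21 (T/A, transversion), 23 (G/A, transition).
Of the 4 differences, 2 transitions and 2 transversions, so Ti/Tv = 2/2 = 1.000.

1.000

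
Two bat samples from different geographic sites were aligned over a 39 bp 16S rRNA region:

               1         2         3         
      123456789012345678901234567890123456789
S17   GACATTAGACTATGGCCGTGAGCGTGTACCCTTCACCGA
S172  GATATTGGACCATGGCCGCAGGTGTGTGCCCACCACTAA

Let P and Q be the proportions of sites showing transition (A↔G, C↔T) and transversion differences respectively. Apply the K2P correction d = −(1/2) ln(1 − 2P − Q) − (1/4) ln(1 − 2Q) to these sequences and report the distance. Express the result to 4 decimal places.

Differing sites — 3:C/T (Ti); 7:A/G (Ti); 11:T/C (Ti); 19:T/C (Ti); 20:G/A (Ti); 21:A/G (Ti); 23:C/T (Ti); 28:A/G (Ti); 32:T/A (Tv); 33:T/C (Ti); 37:C/T (Ti); 38:G/A (Ti).
Of the 12 differences, 11 transitions and 1 transversion over 39 sites: P = 11/39 = 0.282051, Q = 1/39 = 0.025641.
d = −0.5·ln(0.410257) − 0.25·ln(0.948718) = −0.5·(-0.890971) − 0.25·(-0.052644) = 0.4586.

0.4586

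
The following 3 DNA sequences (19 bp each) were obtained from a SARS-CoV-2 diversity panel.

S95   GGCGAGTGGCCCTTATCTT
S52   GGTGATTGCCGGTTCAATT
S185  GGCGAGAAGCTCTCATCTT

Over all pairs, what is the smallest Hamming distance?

Pairwise Hamming distances:
  S95 vs S52: 8
  S95 vs S185: 4
  S52 vs S185: 11
The smallest is 4, between S95 and S185.

4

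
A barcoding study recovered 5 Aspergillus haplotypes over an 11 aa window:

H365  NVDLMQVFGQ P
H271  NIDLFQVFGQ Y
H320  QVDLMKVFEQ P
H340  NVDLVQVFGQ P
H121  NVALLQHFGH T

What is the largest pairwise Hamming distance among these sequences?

8

Pairwise Hamming distances:
  H365 vs H271: 3
  H365 vs H320: 3
  H365 vs H340: 1
  H365 vs H121: 5
  H271 vs H320: 6
  H271 vs H340: 3
  H271 vs H121: 6
  H320 vs H340: 4
  H320 vs H121: 8
  H340 vs H121: 5
The largest is 8, between H320 and H121.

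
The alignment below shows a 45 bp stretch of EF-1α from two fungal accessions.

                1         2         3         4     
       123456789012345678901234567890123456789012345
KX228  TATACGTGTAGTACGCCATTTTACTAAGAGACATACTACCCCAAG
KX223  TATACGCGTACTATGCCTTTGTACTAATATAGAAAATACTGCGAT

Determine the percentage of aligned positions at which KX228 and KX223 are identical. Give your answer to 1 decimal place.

68.9%

Differing sites — 7:T/C; 11:G/C; 14:C/T; 18:A/T; 21:T/G; 28:G/T; 30:G/T; 32:C/G; 34:T/A; 36:C/A; 40:C/T; 41:C/G; 43:A/G; 45:G/T.
31 of the 45 sites match, so the percent identity is 31/45 × 100 = 68.9%.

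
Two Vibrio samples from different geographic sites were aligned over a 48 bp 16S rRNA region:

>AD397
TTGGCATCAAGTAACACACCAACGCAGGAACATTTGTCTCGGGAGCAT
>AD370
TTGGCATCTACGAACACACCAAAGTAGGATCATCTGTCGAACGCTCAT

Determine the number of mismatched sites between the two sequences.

The sequences differ at positions 9 (A/T), 11 (G/C), 12 (T/G), 23 (C/A), 25 (C/T), 30 (A/T), 34 (T/C), 39 (T/G), 40 (C/A), 41 (G/A), 42 (G/C), 44 (A/C), 45 (G/T).
That gives 13 mismatches out of 48 aligned sites, so the Hamming distance is 13.

13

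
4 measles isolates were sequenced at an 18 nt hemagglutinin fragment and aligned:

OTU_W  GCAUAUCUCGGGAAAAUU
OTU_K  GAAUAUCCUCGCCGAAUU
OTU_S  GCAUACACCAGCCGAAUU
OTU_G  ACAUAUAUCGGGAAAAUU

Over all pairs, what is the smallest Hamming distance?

2

Pairwise Hamming distances:
  OTU_W vs OTU_K: 7
  OTU_W vs OTU_S: 7
  OTU_W vs OTU_G: 2
  OTU_K vs OTU_S: 5
  OTU_K vs OTU_G: 9
  OTU_S vs OTU_G: 7
The smallest is 2, between OTU_W and OTU_G.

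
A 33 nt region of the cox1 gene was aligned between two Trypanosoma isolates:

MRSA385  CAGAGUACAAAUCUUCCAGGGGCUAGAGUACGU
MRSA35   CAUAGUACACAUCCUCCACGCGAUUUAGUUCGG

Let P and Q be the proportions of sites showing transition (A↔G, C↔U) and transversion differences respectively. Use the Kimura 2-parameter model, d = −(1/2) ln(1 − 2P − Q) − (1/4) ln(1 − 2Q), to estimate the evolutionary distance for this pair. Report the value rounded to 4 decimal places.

0.3998

Mismatches occur at site 3 (G↔U, transversion), site 10 (A↔C, transversion), site 14 (U↔C, transition), site 19 (G↔C, transversion), site 21 (G↔C, transversion), site 23 (C↔A, transversion), site 25 (A↔U, transversion), site 26 (G↔U, transversion), site 30 (A↔U, transversion), site 33 (U↔G, transversion).
Of the 10 differences, 1 transition and 9 transversions over 33 sites: P = 1/33 = 0.030303, Q = 9/33 = 0.272727.
d = −0.5·ln(0.666667) − 0.25·ln(0.454546) = −0.5·(-0.405465) − 0.25·(-0.788456) = 0.3998.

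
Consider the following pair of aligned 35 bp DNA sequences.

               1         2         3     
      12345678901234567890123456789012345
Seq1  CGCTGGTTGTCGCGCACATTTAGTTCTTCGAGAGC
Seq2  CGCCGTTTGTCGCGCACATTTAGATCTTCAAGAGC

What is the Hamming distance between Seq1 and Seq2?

4

Mismatches occur at site 4 (T/C), site 6 (G/T), site 24 (T/A), site 30 (G/A).
That gives 4 mismatches out of 35 aligned sites, so the Hamming distance is 4.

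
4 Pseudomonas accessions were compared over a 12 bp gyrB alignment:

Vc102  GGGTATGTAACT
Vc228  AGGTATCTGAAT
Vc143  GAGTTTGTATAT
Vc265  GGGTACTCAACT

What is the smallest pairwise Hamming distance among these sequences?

3

Pairwise Hamming distances:
  Vc102 vs Vc228: 4
  Vc102 vs Vc143: 4
  Vc102 vs Vc265: 3
  Vc228 vs Vc143: 6
  Vc228 vs Vc265: 6
  Vc143 vs Vc265: 7
The smallest is 3, between Vc102 and Vc265.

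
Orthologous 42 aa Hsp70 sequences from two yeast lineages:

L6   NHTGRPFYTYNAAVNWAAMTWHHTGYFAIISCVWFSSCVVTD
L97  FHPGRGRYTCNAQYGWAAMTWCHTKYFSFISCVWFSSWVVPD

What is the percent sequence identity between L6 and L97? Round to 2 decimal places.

Differing sites — 1:N/F; 3:T/P; 6:P/G; 7:F/R; 10:Y/C; 13:A/Q; 14:V/Y; 15:N/G; 22:H/C; 25:G/K; 28:A/S; 29:I/F; 38:C/W; 41:T/P.
28 of the 42 sites match, so the percent identity is 28/42 × 100 = 66.67%.

66.67%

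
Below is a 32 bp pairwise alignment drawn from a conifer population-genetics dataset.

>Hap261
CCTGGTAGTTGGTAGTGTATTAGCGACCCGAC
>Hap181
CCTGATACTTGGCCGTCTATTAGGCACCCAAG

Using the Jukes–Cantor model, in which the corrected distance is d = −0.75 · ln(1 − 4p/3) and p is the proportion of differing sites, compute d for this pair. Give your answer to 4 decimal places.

0.3525

Mismatches occur at site 5 (G↔A), site 8 (G↔C), site 13 (T↔C), site 14 (A↔C), site 17 (G↔C), site 24 (C↔G), site 25 (G↔C), site 30 (G↔A), site 32 (C↔G).
p = 9/32 = 0.281250.
d = −0.75 · ln(1 − (4/3)·0.281250) = −0.75 · ln(0.625000) = −0.75 · (-0.470004) = 0.3525.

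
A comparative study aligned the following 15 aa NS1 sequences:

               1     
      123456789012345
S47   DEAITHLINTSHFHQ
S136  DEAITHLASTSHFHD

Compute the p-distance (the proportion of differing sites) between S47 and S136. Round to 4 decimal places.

0.2000

The sequences differ at positions 8 (I/A), 9 (N/S), 15 (Q/D).
There are 3 differences over 15 sites, so p = 3/15 = 0.2000.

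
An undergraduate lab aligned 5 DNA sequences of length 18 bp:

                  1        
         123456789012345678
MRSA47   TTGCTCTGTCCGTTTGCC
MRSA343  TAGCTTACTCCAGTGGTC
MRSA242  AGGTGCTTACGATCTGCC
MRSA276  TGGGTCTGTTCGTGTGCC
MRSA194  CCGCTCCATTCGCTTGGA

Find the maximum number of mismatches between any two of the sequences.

Pairwise Hamming distances:
  MRSA47 vs MRSA343: 8
  MRSA47 vs MRSA242: 9
  MRSA47 vs MRSA276: 4
  MRSA47 vs MRSA194: 8
  MRSA343 vs MRSA242: 13
  MRSA343 vs MRSA276: 11
  MRSA343 vs MRSA194: 11
  MRSA242 vs MRSA276: 9
  MRSA242 vs MRSA194: 14
  MRSA276 vs MRSA194: 9
The largest is 14, between MRSA242 and MRSA194.

14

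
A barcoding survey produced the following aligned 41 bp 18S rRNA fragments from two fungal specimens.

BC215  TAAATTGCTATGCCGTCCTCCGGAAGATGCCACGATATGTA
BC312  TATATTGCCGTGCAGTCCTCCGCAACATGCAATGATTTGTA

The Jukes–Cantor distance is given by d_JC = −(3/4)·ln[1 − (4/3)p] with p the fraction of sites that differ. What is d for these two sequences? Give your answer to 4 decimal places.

0.2597

Differing sites — 3:A/T; 9:T/C; 10:A/G; 14:C/A; 23:G/C; 26:G/C; 31:C/A; 33:C/T; 37:A/T.
p = 9/41 = 0.219512.
d = −0.75 · ln(1 − (4/3)·0.219512) = −0.75 · ln(0.707317) = −0.75 · (-0.346276) = 0.2597.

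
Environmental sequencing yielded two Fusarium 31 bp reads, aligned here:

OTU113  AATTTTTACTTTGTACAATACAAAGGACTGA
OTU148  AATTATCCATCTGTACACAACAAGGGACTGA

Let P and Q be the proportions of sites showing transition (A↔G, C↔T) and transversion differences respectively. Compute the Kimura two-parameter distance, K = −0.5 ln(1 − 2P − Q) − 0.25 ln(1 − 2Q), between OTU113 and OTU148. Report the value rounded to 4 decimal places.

The sequences differ at positions 5 (T/A, transversion), 7 (T/C, transition), 8 (A/C, transversion), 9 (C/A, transversion), 11 (T/C, transition), 18 (A/C, transversion), 19 (T/A, transversion), 24 (A/G, transition).
Of the 8 differences, 3 transitions and 5 transversions over 31 sites: P = 3/31 = 0.096774, Q = 5/31 = 0.161290.
d = −0.5·ln(0.645162) − 0.25·ln(0.677420) = −0.5·(-0.438254) − 0.25·(-0.389464) = 0.3165.

0.3165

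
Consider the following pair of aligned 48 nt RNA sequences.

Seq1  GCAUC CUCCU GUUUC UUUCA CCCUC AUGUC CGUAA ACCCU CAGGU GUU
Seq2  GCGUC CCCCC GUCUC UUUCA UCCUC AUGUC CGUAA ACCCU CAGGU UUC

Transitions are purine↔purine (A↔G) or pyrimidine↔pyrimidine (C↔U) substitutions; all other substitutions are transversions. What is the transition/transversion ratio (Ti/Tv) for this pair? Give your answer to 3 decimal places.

Mismatches occur at site 3 (A/G, transition), site 7 (U/C, transition), site 10 (U/C, transition), site 13 (U/C, transition), site 21 (C/U, transition), site 46 (G/U, transversion), site 48 (U/C, transition).
Of the 7 differences, 6 transitions and 1 transversion, so Ti/Tv = 6/1 = 6.000.

6.000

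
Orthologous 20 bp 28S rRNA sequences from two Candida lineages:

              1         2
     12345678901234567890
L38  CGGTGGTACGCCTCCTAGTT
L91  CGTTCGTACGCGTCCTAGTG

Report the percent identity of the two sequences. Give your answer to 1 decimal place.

80.0%

The sequences differ at positions 3 (G/T), 5 (G/C), 12 (C/G), 20 (T/G).
16 of the 20 sites match, so the percent identity is 16/20 × 100 = 80.0%.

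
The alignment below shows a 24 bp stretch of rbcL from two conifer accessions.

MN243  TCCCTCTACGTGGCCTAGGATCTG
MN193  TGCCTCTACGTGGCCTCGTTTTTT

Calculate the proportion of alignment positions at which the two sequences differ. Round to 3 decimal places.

Differing sites — 2:C/G; 17:A/C; 19:G/T; 20:A/T; 22:C/T; 24:G/T.
There are 6 differences over 24 sites, so p = 6/24 = 0.250.

0.250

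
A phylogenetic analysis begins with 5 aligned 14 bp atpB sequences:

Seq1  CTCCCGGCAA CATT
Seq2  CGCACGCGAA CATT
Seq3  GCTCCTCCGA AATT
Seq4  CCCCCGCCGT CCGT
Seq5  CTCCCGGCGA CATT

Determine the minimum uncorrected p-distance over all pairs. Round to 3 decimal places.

Pairwise Hamming distances:
  Seq1 vs Seq2: 4
  Seq1 vs Seq3: 7
  Seq1 vs Seq4: 6
  Seq1 vs Seq5: 1
  Seq2 vs Seq3: 8
  Seq2 vs Seq4: 7
  Seq2 vs Seq5: 5
  Seq3 vs Seq4: 7
  Seq3 vs Seq5: 6
  Seq4 vs Seq5: 5
The smallest is 1 mismatch, between Seq1 and Seq5; p = 1/14 = 0.071.

0.071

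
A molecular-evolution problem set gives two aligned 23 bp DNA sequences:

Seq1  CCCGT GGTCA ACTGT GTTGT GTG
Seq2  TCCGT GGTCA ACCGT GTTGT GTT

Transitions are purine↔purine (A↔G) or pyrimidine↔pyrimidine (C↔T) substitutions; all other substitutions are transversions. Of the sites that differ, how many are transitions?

The sequences differ at positions 1 (C/T, transition), 13 (T/C, transition), 23 (G/T, transversion).
Of the 3 differences, 2 transitions and 1 transversion, so the answer is 2.

2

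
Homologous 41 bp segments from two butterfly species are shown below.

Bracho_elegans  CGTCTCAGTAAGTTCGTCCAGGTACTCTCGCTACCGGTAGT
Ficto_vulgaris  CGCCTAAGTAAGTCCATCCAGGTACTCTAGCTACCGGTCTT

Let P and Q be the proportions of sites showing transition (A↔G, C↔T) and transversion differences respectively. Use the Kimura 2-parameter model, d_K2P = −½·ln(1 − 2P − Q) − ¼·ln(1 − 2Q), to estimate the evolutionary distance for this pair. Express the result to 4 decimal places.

0.1941

Mismatches occur at site 3 (T→C, transition), site 6 (C→A, transversion), site 14 (T→C, transition), site 16 (G→A, transition), site 29 (C→A, transversion), site 39 (A→C, transversion), site 40 (G→T, transversion).
Of the 7 differences, 3 transitions and 4 transversions over 41 sites: P = 3/41 = 0.073171, Q = 4/41 = 0.097561.
d = −0.5·ln(0.756097) − 0.25·ln(0.804878) = −0.5·(-0.279586) − 0.25·(-0.217065) = 0.1941.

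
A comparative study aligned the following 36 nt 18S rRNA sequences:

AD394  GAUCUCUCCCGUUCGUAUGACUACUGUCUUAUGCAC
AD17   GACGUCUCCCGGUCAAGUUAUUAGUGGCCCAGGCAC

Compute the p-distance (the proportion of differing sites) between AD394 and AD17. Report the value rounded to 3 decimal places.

Mismatches occur at site 3 (U→C), site 4 (C→G), site 12 (U→G), site 15 (G→A), site 16 (U→A), site 17 (A→G), site 19 (G→U), site 21 (C→U), site 24 (C→G), site 27 (U→G), site 29 (U→C), site 30 (U→C), site 32 (U→G).
There are 13 differences over 36 sites, so p = 13/36 = 0.361.

0.361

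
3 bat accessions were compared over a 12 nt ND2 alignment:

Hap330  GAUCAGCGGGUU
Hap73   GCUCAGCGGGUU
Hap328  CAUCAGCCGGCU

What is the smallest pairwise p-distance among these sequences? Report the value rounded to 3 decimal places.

0.083

Pairwise Hamming distances:
  Hap330 vs Hap73: 1
  Hap330 vs Hap328: 3
  Hap73 vs Hap328: 4
The smallest is 1 mismatch, between Hap330 and Hap73; p = 1/12 = 0.083.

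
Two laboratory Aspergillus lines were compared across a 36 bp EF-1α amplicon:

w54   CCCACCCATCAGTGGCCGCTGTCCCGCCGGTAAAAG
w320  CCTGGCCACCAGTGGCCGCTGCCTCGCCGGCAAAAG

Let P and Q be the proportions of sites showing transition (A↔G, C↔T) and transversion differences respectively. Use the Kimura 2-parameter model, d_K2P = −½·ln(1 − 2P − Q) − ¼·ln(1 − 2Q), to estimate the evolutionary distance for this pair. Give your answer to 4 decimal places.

0.2383

Mismatches occur at site 3 (C→T, transition), site 4 (A→G, transition), site 5 (C→G, transversion), site 9 (T→C, transition), site 22 (T→C, transition), site 24 (C→T, transition), site 31 (T→C, transition).
Of the 7 differences, 6 transitions and 1 transversion over 36 sites: P = 6/36 = 0.166667, Q = 1/36 = 0.027778.
d = −0.5·ln(0.638888) − 0.25·ln(0.944444) = −0.5·(-0.448026) − 0.25·(-0.057159) = 0.2383.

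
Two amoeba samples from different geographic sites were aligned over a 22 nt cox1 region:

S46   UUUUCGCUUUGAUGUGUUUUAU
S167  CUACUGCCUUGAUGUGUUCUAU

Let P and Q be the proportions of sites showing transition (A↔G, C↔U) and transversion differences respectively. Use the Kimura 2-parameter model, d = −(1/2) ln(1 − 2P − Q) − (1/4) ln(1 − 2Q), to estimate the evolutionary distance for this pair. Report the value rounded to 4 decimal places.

Mismatches occur at site 1 (U→C, transition), site 3 (U→A, transversion), site 4 (U→C, transition), site 5 (C→U, transition), site 8 (U→C, transition), site 19 (U→C, transition).
Of the 6 differences, 5 transitions and 1 transversion over 22 sites: P = 5/22 = 0.227273, Q = 1/22 = 0.045455.
d = −0.5·ln(0.499999) − 0.25·ln(0.909090) = −0.5·(-0.693149) − 0.25·(-0.095311) = 0.3704.

0.3704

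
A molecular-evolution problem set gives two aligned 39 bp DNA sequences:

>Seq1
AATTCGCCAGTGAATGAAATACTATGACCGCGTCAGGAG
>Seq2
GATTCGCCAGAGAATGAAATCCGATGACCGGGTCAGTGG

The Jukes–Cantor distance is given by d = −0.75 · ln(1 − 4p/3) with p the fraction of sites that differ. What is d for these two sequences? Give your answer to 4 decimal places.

0.2052

Differing sites — 1:A/G; 11:T/A; 21:A/C; 23:T/G; 31:C/G; 37:G/T; 38:A/G.
p = 7/39 = 0.179487.
d = −0.75 · ln(1 − (4/3)·0.179487) = −0.75 · ln(0.760684) = −0.75 · (-0.273537) = 0.2052.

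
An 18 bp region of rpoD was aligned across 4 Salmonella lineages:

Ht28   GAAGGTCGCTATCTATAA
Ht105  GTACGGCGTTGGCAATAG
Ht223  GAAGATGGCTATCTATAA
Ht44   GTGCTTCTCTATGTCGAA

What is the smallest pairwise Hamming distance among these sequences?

Pairwise Hamming distances:
  Ht28 vs Ht105: 8
  Ht28 vs Ht223: 2
  Ht28 vs Ht44: 8
  Ht105 vs Ht223: 10
  Ht105 vs Ht44: 12
  Ht223 vs Ht44: 9
The smallest is 2, between Ht28 and Ht223.

2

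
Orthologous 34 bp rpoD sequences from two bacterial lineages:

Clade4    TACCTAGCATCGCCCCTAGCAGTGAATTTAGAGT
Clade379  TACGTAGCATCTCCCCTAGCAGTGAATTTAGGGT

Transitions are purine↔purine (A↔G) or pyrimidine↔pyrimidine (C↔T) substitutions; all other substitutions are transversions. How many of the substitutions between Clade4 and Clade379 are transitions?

Differing sites — 4:C/G (Tv); 12:G/T (Tv); 32:A/G (Ti).
Of the 3 differences, 1 transition and 2 transversions, so the answer is 1.

1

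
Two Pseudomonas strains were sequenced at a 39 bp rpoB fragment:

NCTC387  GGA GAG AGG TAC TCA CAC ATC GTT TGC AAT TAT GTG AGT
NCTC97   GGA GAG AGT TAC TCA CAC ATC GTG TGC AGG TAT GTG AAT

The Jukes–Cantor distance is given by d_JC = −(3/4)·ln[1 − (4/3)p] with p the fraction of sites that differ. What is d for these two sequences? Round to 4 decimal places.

0.1406

Differing sites — 9:G/T; 24:T/G; 29:A/G; 30:T/G; 38:G/A.
p = 5/39 = 0.128205.
d = −0.75 · ln(1 − (4/3)·0.128205) = −0.75 · ln(0.829060) = −0.75 · (-0.187463) = 0.1406.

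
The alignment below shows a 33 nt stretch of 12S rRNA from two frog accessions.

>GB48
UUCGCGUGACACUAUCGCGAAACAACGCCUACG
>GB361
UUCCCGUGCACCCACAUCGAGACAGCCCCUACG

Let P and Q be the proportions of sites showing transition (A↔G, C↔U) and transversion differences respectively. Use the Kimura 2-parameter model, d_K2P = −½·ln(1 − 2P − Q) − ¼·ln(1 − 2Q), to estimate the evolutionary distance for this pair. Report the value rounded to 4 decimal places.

Differing sites — 4:G/C (Tv); 9:A/C (Tv); 10:C/A (Tv); 11:A/C (Tv); 13:U/C (Ti); 15:U/C (Ti); 16:C/A (Tv); 17:G/U (Tv); 21:A/G (Ti); 25:A/G (Ti); 27:G/C (Tv).
Of the 11 differences, 4 transitions and 7 transversions over 33 sites: P = 4/33 = 0.121212, Q = 7/33 = 0.212121.
d = −0.5·ln(0.545455) − 0.25·ln(0.575758) = −0.5·(-0.606135) − 0.25·(-0.552068) = 0.4411.

0.4411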